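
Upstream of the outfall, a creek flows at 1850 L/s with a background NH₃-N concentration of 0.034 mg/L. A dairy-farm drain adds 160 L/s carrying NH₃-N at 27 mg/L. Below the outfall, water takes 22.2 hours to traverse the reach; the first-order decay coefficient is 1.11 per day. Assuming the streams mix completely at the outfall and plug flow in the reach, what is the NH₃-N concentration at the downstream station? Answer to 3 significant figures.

Mixed concentration C = ΣQC/ΣQ = (1850·0.03400 + 160.0·27.00) / 2010 = 4383/2010 = 2.181 mg/L.
After decay, C = 2.181 × e^(−kt) = 2.181 × 0.3582 = 0.7810 mg/L.

0.781 mg/L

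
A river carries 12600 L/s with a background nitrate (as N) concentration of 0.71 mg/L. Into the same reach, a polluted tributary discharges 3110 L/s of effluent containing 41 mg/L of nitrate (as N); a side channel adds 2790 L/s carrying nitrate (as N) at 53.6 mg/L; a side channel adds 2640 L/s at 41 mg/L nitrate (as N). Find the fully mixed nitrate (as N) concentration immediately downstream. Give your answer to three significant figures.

Flow-weighted average: C = (12600·0.7100 + 3110·41.00 + 2790·53.60 + 2640·41.00) / 21140 = 394200/21140 = 18.65 mg/L.

18.6 mg/L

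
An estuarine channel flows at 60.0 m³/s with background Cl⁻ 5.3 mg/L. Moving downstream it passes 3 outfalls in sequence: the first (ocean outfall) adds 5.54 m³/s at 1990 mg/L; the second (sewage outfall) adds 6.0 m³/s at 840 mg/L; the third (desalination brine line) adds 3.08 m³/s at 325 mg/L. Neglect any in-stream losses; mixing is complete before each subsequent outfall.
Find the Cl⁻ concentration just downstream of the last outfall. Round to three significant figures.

233 mg/L

Outfall 1: combined Q = 65.54 m³/s; C = (60.00·5.300 + 5.540·1990)/65.54 = 173.1 mg/L.
Outfall 2: combined Q = 71.54 m³/s; C = (65.54·173.1 + 6.000·840.0)/71.54 = 229.0 mg/L.
Outfall 3: combined Q = 74.62 m³/s; C = (71.54·229.0 + 3.080·325.0)/74.62 = 233.0 mg/L.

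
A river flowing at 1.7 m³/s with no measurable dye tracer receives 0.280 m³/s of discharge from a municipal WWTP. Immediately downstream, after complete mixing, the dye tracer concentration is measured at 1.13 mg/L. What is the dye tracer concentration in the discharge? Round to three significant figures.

Mass balance: 1.700·0 + 0.2800·Cₑ = 1.980·1.130
→ Cₑ = (1.980·1.130 − 1.700·0) / 0.2800 = 7.991 mg/L.

7.99 mg/L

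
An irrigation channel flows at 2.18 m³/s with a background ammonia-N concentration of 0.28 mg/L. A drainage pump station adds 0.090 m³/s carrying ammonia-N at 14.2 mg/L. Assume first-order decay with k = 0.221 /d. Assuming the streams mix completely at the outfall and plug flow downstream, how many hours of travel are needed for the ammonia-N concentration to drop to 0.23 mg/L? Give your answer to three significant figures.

140 h

Mass balance: C = (2.180·0.2800 + 0.09000·14.20) / 2.270 = 1.888/2.270 = 0.8319 mg/L.
0.8319·exp(−k·t) = 0.23 → t = ln(0.8319/0.23)/k = 502600 s = 139.6 h.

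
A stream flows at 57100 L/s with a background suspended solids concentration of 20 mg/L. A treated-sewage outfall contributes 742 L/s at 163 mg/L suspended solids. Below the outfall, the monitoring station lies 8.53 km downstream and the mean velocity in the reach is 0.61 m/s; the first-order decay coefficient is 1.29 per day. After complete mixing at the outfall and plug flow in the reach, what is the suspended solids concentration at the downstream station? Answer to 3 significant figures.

Mass balance: C = (57100·20.00 + 742.0·163.0) / 57840 = 1263000/57840 = 21.83 mg/L.
Travel time t = 8.53·1000 / 0.61 = 13980 s = 3.884 h.
Applying C = C₀e^(−kt): 21.83 × 0.8116 = 17.72 mg/L.

17.7 mg/L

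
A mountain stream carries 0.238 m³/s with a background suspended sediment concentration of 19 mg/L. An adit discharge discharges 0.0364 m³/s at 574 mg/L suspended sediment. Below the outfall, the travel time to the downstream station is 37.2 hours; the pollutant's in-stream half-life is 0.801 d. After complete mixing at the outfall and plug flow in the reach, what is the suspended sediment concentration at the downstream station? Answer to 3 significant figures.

After mixing, C = (0.2380·19.00 + 0.03640·574.0) / 0.2744 = 25.42/0.2744 = 92.62 mg/L.
Half-life 0.801 d → k = ln 2 / 0.801 = 0.8654 d⁻¹.
Decay over the reach: 92.62·exp(−kt) = 92.62·0.2615 = 24.22 mg/L.

24.2 mg/L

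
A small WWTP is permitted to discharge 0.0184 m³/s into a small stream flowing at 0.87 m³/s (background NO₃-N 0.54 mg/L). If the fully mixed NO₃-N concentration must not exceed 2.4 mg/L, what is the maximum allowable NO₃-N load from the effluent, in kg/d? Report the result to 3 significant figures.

144 kg/d

Mass balance at the limit: 0.8700·0.5400 + 0.01840·Cₑ = 0.8884·2.4 → Cₑ = 90.35 mg/L.
Load = 0.01840 m³/s × 90.35 g/m³ × 86 400 s/d = 143.6 kg/d.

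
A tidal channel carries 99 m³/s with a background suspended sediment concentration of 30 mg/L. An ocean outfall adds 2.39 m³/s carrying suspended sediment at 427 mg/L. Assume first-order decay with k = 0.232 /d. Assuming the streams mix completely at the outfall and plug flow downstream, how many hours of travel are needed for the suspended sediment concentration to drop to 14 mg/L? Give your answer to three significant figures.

Flow-weighted average: C = (99.00·30.00 + 2.390·427.0) / 101.4 = 3991/101.4 = 39.36 mg/L.
39.36·exp(−k·t) = 14 → t = ln(39.36/14)/k = 384900 s = 106.9 h.

107 h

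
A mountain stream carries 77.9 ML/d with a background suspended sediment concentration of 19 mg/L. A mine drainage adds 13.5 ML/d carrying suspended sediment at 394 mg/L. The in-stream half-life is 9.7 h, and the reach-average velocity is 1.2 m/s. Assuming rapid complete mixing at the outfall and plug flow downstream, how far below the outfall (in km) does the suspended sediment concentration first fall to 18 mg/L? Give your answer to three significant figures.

Conservation of mass: C = (77.90·19.00 + 13.50·394.0) / 91.40 = 6799/91.40 = 74.39 mg/L.
Half-life 9.7 h → k = ln 2 / 9.7 = 0.07146 h⁻¹ = 1.715 d⁻¹.
Set 74.39·exp(−k·t) = 18 → t = ln(74.39/18)/k = 71480 s = 19.86 h.
Distance = v·t = 1.2·71480 = 85780 m = 85.78 km.

85.8 km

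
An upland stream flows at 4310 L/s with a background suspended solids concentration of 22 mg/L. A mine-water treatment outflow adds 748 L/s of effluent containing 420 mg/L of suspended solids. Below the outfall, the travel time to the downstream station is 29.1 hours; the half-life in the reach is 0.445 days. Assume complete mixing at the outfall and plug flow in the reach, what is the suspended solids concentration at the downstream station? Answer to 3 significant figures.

12.2 mg/L

Flow-weighted average: C = (4310·22.00 + 748.0·420.0) / 5058 = 409000/5058 = 80.86 mg/L.
Half-life 0.445 d → k = ln 2 / 0.445 = 1.558 d⁻¹.
First-order decay: C = 80.86·exp(−k·t) = 80.86·0.1513 = 12.23 mg/L.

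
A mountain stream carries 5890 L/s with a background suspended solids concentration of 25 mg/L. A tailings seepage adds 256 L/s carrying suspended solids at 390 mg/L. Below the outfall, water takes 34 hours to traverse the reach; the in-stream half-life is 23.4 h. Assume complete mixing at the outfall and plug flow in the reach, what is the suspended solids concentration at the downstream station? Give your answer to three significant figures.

14.7 mg/L

Mass balance: C = (5890·25.00 + 256.0·390.0) / 6146 = 247100/6146 = 40.20 mg/L.
Half-life 23.4 h → k = ln 2 / 23.4 = 0.02962 h⁻¹ = 0.7109 d⁻¹.
Decay over the reach: 40.20·exp(−kt) = 40.20·0.3653 = 14.68 mg/L.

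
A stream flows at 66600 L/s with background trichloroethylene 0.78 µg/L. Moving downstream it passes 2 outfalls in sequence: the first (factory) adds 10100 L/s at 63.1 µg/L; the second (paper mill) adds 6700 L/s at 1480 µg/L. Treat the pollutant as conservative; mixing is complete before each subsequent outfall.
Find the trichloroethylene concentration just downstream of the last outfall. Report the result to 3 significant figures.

Outfall 1: combined Q = 76700 L/s; C = (66600·0.7800 + 10100·63.10)/76700 = 8.986 µg/L.
Outfall 2: combined Q = 83400 L/s; C = (76700·8.986 + 6700·1480)/83400 = 127.2 µg/L.

127 µg/L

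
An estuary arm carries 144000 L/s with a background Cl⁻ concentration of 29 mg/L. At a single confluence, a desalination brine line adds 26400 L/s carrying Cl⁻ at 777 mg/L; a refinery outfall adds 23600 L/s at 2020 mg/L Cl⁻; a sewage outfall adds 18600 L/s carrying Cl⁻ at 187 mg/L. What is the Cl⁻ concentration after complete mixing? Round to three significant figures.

After mixing, C = (144000·29.00 + 26400·777.0 + 23600·2020 + 18600·187.0) / 212600 = 75840000/212600 = 356.7 mg/L.

357 mg/L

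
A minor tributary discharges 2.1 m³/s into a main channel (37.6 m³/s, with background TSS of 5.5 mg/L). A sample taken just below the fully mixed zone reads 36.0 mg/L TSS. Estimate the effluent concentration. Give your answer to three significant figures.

Mass balance: 37.60·5.500 + 2.100·Cₑ = 39.70·36.00
→ Cₑ = (39.70·36.00 − 37.60·5.500) / 2.100 = 582.1 mg/L.

582 mg/L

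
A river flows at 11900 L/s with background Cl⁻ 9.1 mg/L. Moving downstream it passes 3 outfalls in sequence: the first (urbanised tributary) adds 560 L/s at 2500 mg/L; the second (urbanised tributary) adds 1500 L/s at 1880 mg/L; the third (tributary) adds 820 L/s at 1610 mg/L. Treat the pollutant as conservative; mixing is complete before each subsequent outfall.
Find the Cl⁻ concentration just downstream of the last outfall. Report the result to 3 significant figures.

After outfall 1: Q = 11900 + 560.0 = 12460 L/s; C = (11900·9.100 + 560.0·2500)/12460 = 121.1 mg/L.
After outfall 2: Q = 12460 + 1500 = 13960 L/s; C = (12460·121.1 + 1500·1880)/13960 = 310.0 mg/L.
After outfall 3: Q = 13960 + 820.0 = 14780 L/s; C = (13960·310.0 + 820.0·1610)/14780 = 382.2 mg/L.

382 mg/L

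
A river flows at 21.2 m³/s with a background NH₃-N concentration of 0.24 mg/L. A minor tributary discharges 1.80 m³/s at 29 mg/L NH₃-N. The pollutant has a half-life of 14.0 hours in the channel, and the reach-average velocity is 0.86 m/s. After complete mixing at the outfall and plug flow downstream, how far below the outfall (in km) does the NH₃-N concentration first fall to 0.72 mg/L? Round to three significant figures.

77.6 km

Flow-weighted average: C = (21.20·0.2400 + 1.800·29.00) / 23.00 = 57.29/23.00 = 2.491 mg/L.
Half-life 14.0 h → k = ln 2 / 14.0 = 0.04951 h⁻¹ = 1.188 d⁻¹.
Set 2.491·exp(−k·t) = 0.72 → t = ln(2.491/0.72)/k = 90240 s = 25.07 h.
Distance = v·t = 0.86·90240 = 77610 m = 77.61 km.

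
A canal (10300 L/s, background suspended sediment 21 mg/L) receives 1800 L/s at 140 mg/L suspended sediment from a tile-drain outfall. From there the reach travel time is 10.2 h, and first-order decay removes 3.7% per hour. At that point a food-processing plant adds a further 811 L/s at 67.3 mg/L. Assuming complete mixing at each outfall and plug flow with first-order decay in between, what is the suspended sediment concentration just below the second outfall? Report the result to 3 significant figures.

Mass balance: C = (10300·21.00 + 1800·140.0) / 12100 = 468300/12100 = 38.70 mg/L; combined flow 12100 L/s.
3.7%/h lost → k = −ln(1 − 0.037) = 0.03770 h⁻¹.
First-order decay: C = 38.70·exp(−k·t) = 38.70·0.6808 = 26.35 mg/L.
Second outfall: C = (12100·26.35 + 811.0·67.30)/12910 = 28.92 mg/L.

28.9 mg/L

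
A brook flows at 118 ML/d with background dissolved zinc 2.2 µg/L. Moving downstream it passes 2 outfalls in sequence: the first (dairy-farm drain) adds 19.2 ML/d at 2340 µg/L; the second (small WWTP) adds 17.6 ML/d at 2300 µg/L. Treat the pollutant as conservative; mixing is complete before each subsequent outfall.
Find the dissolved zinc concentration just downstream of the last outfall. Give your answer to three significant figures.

553 µg/L

After outfall 1: Q = 118.0 + 19.20 = 137.2 ML/d; C = (118.0·2.200 + 19.20·2340)/137.2 = 329.4 µg/L.
After outfall 2: Q = 137.2 + 17.60 = 154.8 ML/d; C = (137.2·329.4 + 17.60·2300)/154.8 = 553.4 µg/L.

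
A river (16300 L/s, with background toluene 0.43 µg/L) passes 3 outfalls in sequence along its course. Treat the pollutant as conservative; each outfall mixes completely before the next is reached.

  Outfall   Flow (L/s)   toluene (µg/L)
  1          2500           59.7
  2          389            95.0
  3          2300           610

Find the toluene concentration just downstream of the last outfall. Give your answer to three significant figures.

After outfall 1: Q = 16300 + 2500 = 18800 L/s; C = (16300·0.4300 + 2500·59.70)/18800 = 8.312 µg/L.
After outfall 2: Q = 18800 + 389.0 = 19190 L/s; C = (18800·8.312 + 389.0·95.00)/19190 = 10.07 µg/L.
After outfall 3: Q = 19190 + 2300 = 21490 L/s; C = (19190·10.07 + 2300·610.0)/21490 = 74.28 µg/L.

74.3 µg/L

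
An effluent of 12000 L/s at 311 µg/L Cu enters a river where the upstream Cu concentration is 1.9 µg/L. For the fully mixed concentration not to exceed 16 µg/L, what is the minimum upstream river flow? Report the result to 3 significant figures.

Set C_mix = 16: (Q·1.900 + 12000·311.0) / (Q + 12000) = 16
→ Q = 12000·(311.0 − 16)/(16 − 1.900) = 251100 L/s.

251000 L/s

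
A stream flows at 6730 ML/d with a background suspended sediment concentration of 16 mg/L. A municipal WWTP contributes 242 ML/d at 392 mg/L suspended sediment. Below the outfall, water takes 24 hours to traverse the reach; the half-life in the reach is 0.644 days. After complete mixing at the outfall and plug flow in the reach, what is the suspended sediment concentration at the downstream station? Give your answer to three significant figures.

9.90 mg/L

Flow-weighted average: C = (6730·16.00 + 242.0·392.0) / 6972 = 202500/6972 = 29.05 mg/L.
Half-life 0.644 d → k = ln 2 / 0.644 = 1.076 d⁻¹.
Decay over the reach: 29.05·exp(−kt) = 29.05·0.3408 = 9.902 mg/L.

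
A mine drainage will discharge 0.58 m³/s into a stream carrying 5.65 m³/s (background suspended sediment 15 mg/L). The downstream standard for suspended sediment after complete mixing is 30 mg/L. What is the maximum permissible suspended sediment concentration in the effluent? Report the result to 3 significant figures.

176 mg/L

At the limit, (Qr·Cr + Qe·Cₑ)/(Qr + Qe) = 30:
Cₑ = (6.230·30 − 5.650·15.00) / 0.5800 = 176.1 mg/L.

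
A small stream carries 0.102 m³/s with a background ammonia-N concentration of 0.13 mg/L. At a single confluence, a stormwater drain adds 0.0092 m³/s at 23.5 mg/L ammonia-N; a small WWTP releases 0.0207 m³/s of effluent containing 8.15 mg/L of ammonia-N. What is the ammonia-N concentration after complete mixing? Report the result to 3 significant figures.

After mixing, C = (0.1020·0.1300 + 0.009200·23.50 + 0.02070·8.150) / 0.1319 = 0.3982/0.1319 = 3.019 mg/L.

3.02 mg/L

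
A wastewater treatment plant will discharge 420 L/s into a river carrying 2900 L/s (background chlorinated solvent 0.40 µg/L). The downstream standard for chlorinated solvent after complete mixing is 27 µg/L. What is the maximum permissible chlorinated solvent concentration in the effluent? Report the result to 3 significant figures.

211 µg/L

At the limit, (Qr·Cr + Qe·Cₑ)/(Qr + Qe) = 27:
Cₑ = (3320·27 − 2900·0.4000) / 420.0 = 210.7 µg/L.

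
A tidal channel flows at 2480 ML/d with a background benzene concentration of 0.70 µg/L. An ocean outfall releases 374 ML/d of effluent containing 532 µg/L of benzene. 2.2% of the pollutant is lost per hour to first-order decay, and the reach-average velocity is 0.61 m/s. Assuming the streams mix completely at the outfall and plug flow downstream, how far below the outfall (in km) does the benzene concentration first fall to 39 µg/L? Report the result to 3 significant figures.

Mass balance: C = (2480·0.7000 + 374.0·532.0) / 2854 = 200700/2854 = 70.32 µg/L.
2.2%/h lost → k = −ln(1 − 0.022) = 0.02225 h⁻¹.
Set 70.32·exp(−k·t) = 39 → t = ln(70.32/39)/k = 95410 s = 26.50 h.
Distance = v·t = 0.61·95410 = 58200 m = 58.20 km.

58.2 km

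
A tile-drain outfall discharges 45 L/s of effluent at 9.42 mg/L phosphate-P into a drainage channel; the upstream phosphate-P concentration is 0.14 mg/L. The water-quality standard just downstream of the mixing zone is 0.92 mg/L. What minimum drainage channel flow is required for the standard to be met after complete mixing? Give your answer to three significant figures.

Set C_mix = 0.92: (Q·0.1400 + 45.00·9.420) / (Q + 45.00) = 0.92
→ Q = 45.00·(9.420 − 0.92)/(0.92 − 0.1400) = 490.4 L/s.

490 L/s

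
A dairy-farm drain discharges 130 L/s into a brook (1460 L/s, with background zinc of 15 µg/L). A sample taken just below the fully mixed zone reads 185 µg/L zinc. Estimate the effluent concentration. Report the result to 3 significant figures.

2090 µg/L

Mass balance: 1460·15.00 + 130.0·Cₑ = 1590·185.0
→ Cₑ = (1590·185.0 − 1460·15.00) / 130.0 = 2094 µg/L.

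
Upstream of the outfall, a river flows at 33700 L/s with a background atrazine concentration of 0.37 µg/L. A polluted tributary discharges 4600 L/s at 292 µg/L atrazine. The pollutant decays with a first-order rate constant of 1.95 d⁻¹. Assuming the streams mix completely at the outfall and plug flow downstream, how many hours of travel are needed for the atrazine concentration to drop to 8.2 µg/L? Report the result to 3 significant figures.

18.0 h

After mixing, C = (33700·0.3700 + 4600·292.0) / 38300 = 1356000/38300 = 35.40 µg/L.
35.40·exp(−k·t) = 8.2 → t = ln(35.40/8.2)/k = 64800 s = 18.00 h.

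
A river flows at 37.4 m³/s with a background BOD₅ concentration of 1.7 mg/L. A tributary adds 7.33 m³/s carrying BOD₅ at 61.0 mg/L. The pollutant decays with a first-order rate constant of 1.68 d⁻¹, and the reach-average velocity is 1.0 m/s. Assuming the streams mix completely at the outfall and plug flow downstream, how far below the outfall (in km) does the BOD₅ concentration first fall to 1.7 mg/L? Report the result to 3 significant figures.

Mass balance: C = (37.40·1.700 + 7.330·61.00) / 44.73 = 510.7/44.73 = 11.42 mg/L.
Set 11.42·exp(−k·t) = 1.7 → t = ln(11.42/1.7)/k = 97950 s = 27.21 h.
Distance = v·t = 1.0·97950 = 97950 m = 97.95 km.

97.9 km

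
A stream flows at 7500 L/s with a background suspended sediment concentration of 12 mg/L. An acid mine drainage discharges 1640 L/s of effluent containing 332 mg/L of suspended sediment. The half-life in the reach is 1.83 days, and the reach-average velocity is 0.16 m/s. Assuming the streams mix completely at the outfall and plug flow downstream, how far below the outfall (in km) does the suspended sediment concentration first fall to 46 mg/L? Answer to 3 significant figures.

Mass balance: C = (7500·12.00 + 1640·332.0) / 9140 = 634500/9140 = 69.42 mg/L.
Half-life 1.83 d → k = ln 2 / 1.83 = 0.3788 d⁻¹.
Set 69.42·exp(−k·t) = 46 → t = ln(69.42/46)/k = 93870 s = 26.07 h.
Distance = v·t = 0.16·93870 = 15020 m = 15.02 km.

15.0 km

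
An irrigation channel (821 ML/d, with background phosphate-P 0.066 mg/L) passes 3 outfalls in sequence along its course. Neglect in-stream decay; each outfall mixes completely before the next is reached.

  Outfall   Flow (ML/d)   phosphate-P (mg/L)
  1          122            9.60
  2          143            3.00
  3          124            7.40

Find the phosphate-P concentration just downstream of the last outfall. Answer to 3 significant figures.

2.13 mg/L

After outfall 1: Q = 821.0 + 122.0 = 943.0 ML/d; C = (821.0·0.06600 + 122.0·9.600)/943.0 = 1.299 mg/L.
After outfall 2: Q = 943.0 + 143.0 = 1086 ML/d; C = (943.0·1.299 + 143.0·3.000)/1086 = 1.523 mg/L.
After outfall 3: Q = 1086 + 124.0 = 1210 ML/d; C = (1086·1.523 + 124.0·7.400)/1210 = 2.126 mg/L.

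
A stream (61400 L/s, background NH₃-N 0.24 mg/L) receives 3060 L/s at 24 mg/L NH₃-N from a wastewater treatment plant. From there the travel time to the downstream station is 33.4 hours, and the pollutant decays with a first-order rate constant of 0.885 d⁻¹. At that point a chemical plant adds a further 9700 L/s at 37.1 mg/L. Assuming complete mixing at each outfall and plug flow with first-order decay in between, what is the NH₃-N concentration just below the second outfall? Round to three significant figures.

5.20 mg/L

After mixing, C = (61400·0.2400 + 3060·24.00) / 64460 = 88180/64460 = 1.368 mg/L; combined flow 64460 L/s.
First-order decay: C = 1.368·exp(−k·t) = 1.368·0.2918 = 0.3992 mg/L.
Second outfall: C = (64460·0.3992 + 9700·37.10)/74160 = 5.200 mg/L.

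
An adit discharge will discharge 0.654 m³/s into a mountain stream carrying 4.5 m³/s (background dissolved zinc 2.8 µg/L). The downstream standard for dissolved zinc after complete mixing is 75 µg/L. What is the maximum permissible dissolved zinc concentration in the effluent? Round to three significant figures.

At the limit, (Qr·Cr + Qe·Cₑ)/(Qr + Qe) = 75:
Cₑ = (5.154·75 − 4.500·2.800) / 0.6540 = 571.8 µg/L.

572 µg/L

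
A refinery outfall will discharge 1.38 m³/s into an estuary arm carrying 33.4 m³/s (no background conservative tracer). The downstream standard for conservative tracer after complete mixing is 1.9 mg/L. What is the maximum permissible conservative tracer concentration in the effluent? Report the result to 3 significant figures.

47.9 mg/L

At the limit, (Qr·Cr + Qe·Cₑ)/(Qr + Qe) = 1.9:
Cₑ = (34.78·1.9 − 33.40·0) / 1.380 = 47.89 mg/L.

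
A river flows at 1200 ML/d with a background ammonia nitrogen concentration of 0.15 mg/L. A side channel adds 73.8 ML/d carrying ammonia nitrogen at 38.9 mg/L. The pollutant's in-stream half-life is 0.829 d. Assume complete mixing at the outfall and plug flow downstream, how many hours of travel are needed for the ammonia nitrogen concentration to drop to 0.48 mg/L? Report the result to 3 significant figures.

Conservation of mass: C = (1200·0.1500 + 73.80·38.90) / 1274 = 3051/1274 = 2.395 mg/L.
Half-life 0.829 d → k = ln 2 / 0.829 = 0.8361 d⁻¹.
2.395·exp(−k·t) = 0.48 → t = ln(2.395/0.48)/k = 166100 s = 46.14 h.

46.1 h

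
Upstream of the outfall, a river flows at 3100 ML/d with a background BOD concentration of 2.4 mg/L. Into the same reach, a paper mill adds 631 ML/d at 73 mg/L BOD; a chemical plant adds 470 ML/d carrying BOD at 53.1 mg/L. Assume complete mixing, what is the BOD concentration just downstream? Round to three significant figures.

18.7 mg/L

Mixed concentration C = ΣQC/ΣQ = (3100·2.400 + 631.0·73.00 + 470.0·53.10) / 4201 = 78460/4201 = 18.68 mg/L.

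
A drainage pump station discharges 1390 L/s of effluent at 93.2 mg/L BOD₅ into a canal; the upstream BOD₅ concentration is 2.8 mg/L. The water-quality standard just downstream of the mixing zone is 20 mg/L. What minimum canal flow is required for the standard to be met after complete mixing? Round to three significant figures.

Set C_mix = 20: (Q·2.800 + 1390·93.20) / (Q + 1390) = 20
→ Q = 1390·(93.20 − 20)/(20 − 2.800) = 5916 L/s.

5920 L/s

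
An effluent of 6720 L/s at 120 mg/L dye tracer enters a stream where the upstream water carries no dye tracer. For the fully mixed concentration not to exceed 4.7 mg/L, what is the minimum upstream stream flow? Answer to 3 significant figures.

Set C_mix = 4.7: (Q·0 + 6720·120.0) / (Q + 6720) = 4.7
→ Q = 6720·(120.0 − 4.7)/(4.7 − 0) = 164900 L/s.

165000 L/s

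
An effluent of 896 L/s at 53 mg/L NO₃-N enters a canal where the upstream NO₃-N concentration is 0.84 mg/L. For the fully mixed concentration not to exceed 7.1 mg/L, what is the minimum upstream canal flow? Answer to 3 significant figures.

Set C_mix = 7.1: (Q·0.8400 + 896.0·53.00) / (Q + 896.0) = 7.1
→ Q = 896.0·(53.00 − 7.1)/(7.1 − 0.8400) = 6570 L/s.

6570 L/s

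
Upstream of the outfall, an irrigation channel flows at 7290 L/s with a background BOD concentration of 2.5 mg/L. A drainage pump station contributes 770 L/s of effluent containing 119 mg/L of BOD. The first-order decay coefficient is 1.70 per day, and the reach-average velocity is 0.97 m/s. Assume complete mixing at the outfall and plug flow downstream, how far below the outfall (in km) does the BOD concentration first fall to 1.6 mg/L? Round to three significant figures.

Mass balance: C = (7290·2.500 + 770.0·119.0) / 8060 = 109900/8060 = 13.63 mg/L.
Set 13.63·exp(−k·t) = 1.6 → t = ln(13.63/1.6)/k = 108900 s = 30.24 h.
Distance = v·t = 0.97·108900 = 105600 m = 105.6 km.

106 km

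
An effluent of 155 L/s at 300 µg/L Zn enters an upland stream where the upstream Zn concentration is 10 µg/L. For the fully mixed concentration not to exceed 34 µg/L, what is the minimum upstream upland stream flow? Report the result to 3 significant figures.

1720 L/s

Set C_mix = 34: (Q·10.00 + 155.0·300.0) / (Q + 155.0) = 34
→ Q = 155.0·(300.0 − 34)/(34 − 10.00) = 1718 L/s.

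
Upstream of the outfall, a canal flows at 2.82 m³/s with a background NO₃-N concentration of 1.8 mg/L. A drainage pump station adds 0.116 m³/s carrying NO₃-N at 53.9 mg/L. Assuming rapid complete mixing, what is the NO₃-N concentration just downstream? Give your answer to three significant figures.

3.86 mg/L

Conservation of mass: C = (2.820·1.800 + 0.1160·53.90) / 2.936 = 11.33/2.936 = 3.858 mg/L.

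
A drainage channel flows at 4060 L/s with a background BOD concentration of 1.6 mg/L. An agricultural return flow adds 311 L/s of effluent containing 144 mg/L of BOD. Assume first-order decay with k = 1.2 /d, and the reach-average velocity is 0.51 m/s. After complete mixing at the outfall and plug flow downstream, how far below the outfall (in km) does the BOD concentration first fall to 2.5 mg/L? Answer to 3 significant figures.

56.8 km

After mixing, C = (4060·1.600 + 311.0·144.0) / 4371 = 51280/4371 = 11.73 mg/L.
Set 11.73·exp(−k·t) = 2.5 → t = ln(11.73/2.5)/k = 111300 s = 30.92 h.
Distance = v·t = 0.51·111300 = 56770 m = 56.77 km.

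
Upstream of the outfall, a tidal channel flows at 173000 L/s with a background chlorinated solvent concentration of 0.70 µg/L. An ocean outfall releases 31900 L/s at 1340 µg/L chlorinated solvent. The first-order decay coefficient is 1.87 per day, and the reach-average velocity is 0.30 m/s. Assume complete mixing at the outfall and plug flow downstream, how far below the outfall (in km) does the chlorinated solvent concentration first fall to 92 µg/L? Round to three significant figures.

Mixed concentration C = ΣQC/ΣQ = (173000·0.7000 + 31900·1340) / 204900 = 42870000/204900 = 209.2 µg/L.
Set 209.2·exp(−k·t) = 92 → t = ln(209.2/92)/k = 37960 s = 10.54 h.
Distance = v·t = 0.30·37960 = 11390 m = 11.39 km.

11.4 km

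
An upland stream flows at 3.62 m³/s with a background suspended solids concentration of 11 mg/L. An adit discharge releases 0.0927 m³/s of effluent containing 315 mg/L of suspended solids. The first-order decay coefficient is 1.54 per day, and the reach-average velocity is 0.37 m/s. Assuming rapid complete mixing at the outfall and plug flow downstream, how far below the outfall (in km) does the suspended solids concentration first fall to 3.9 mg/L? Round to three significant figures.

32.4 km

Flow-weighted average: C = (3.620·11.00 + 0.09270·315.0) / 3.713 = 69.02/3.713 = 18.59 mg/L.
Set 18.59·exp(−k·t) = 3.9 → t = ln(18.59/3.9)/k = 87620 s = 24.34 h.
Distance = v·t = 0.37·87620 = 32420 m = 32.42 km.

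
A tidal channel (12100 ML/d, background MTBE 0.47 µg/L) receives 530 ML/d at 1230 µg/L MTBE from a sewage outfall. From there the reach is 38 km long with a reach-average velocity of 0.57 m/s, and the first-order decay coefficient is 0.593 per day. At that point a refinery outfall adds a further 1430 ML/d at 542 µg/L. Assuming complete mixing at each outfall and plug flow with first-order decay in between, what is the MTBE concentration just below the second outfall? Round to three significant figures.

Flow-weighted average: C = (12100·0.4700 + 530.0·1230) / 12630 = 657600/12630 = 52.07 µg/L; combined flow 12630 ML/d.
Travel time t = 38·1000 / 0.57 = 66670 s = 18.52 h.
Decay over the reach: 52.07·exp(−kt) = 52.07·0.6328 = 32.95 µg/L.
At the second outfall, C = (12630·32.95 + 1430·542.0) / (12630 + 1430) = 84.72 µg/L.

84.7 µg/L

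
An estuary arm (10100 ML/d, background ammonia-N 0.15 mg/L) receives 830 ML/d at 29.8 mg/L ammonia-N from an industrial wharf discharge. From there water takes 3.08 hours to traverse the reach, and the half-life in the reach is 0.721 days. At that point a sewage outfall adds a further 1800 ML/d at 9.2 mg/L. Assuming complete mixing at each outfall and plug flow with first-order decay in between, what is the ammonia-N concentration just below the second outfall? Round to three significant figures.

3.12 mg/L

Conservation of mass: C = (10100·0.1500 + 830.0·29.80) / 10930 = 26250/10930 = 2.402 mg/L; combined flow 10930 ML/d.
Half-life 0.721 d → k = ln 2 / 0.721 = 0.9614 d⁻¹.
Decay over the reach: 2.402·exp(−kt) = 2.402·0.8839 = 2.123 mg/L.
At the second outfall, C = (10930·2.123 + 1800·9.200) / (10930 + 1800) = 3.124 mg/L.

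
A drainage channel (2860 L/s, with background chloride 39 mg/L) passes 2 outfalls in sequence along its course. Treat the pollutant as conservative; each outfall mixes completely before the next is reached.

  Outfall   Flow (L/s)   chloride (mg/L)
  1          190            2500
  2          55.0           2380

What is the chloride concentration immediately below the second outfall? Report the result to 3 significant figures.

231 mg/L

Below outfall 1: Q → 3050 L/s, C = (2860·39.00 + 190.0·2500)/3050 = 192.3 mg/L.
Below outfall 2: Q → 3105 L/s, C = (3050·192.3 + 55.00·2380)/3105 = 231.1 mg/L.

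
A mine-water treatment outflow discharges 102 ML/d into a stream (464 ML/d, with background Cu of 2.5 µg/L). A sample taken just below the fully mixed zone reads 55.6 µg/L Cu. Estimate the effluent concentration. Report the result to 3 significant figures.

297 µg/L

Mass balance: 464.0·2.500 + 102.0·Cₑ = 566.0·55.60
→ Cₑ = (566.0·55.60 − 464.0·2.500) / 102.0 = 297.2 µg/L.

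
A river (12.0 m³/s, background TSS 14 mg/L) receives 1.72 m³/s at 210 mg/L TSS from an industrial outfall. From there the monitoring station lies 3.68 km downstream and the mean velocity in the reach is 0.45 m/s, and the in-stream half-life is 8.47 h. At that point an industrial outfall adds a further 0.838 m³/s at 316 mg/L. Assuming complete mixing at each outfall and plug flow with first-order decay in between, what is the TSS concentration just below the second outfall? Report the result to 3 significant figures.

Flow-weighted average: C = (12.00·14.00 + 1.720·210.0) / 13.72 = 529.2/13.72 = 38.57 mg/L; combined flow 13.72 m³/s.
Travel time t = 3.68·1000 / 0.45 = 8178 s = 2.272 h.
Half-life 8.47 h → k = ln 2 / 8.47 = 0.08184 h⁻¹ = 1.964 d⁻¹.
First-order decay: C = 38.57·exp(−k·t) = 38.57·0.8304 = 32.03 mg/L.
At the second outfall, C = (13.72·32.03 + 0.8380·316.0) / (13.72 + 0.8380) = 48.37 mg/L.

48.4 mg/L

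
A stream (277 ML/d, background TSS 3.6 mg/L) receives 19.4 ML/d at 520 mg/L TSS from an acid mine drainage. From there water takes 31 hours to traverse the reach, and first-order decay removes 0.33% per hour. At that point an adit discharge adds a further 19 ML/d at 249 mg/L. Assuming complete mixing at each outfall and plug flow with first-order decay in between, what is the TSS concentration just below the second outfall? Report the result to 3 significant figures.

Conservation of mass: C = (277.0·3.600 + 19.40·520.0) / 296.4 = 11090/296.4 = 37.40 mg/L; combined flow 296.4 ML/d.
0.33%/h lost → k = −ln(1 − 0.0033) = 0.003305 h⁻¹.
Decay over the reach: 37.40·exp(−kt) = 37.40·0.9026 = 33.76 mg/L.
Second outfall: C = (296.4·33.76 + 19.00·249.0)/315.4 = 46.72 mg/L.

46.7 mg/L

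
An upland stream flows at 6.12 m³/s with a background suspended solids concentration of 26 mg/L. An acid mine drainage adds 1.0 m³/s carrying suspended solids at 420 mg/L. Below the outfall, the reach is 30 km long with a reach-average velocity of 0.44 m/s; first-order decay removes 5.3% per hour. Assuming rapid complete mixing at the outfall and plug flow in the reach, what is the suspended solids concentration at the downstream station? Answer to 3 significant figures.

After mixing, C = (6.120·26.00 + 1.000·420.0) / 7.120 = 579.1/7.120 = 81.34 mg/L.
Travel time t = 30·1000 / 0.44 = 68180 s = 18.94 h.
5.3%/h lost → k = −ln(1 − 0.053) = 0.05446 h⁻¹.
Applying C = C₀e^(−kt): 81.34 × 0.3565 = 29.00 mg/L.

29.0 mg/L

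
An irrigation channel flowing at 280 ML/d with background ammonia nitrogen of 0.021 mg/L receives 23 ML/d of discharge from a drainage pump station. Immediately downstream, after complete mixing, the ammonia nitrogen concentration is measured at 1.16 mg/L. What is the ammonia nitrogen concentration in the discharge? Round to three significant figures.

15.0 mg/L

Mass balance: 280.0·0.02100 + 23.00·Cₑ = 303.0·1.160
→ Cₑ = (303.0·1.160 − 280.0·0.02100) / 23.00 = 15.03 mg/L.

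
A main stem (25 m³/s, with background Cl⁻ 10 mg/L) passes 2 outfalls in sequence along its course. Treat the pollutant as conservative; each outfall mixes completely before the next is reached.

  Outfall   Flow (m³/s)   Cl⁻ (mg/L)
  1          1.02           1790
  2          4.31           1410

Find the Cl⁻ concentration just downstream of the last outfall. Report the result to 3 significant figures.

After outfall 1: Q = 25.00 + 1.020 = 26.02 m³/s; C = (25.00·10.00 + 1.020·1790)/26.02 = 79.78 mg/L.
After outfall 2: Q = 26.02 + 4.310 = 30.33 m³/s; C = (26.02·79.78 + 4.310·1410)/30.33 = 268.8 mg/L.

269 mg/L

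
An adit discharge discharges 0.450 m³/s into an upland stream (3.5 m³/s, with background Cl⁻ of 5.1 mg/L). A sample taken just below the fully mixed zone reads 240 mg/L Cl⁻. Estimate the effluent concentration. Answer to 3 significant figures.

Mass balance: 3.500·5.100 + 0.4500·Cₑ = 3.950·240.0
→ Cₑ = (3.950·240.0 − 3.500·5.100) / 0.4500 = 2067 mg/L.

2070 mg/L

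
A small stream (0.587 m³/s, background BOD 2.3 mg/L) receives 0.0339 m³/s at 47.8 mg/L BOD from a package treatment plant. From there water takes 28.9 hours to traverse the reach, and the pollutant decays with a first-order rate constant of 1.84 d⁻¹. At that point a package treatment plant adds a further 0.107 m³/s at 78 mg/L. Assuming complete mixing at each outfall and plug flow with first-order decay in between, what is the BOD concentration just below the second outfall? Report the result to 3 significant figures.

Mass balance: C = (0.5870·2.300 + 0.03390·47.80) / 0.6209 = 2.971/0.6209 = 4.784 mg/L; combined flow 0.6209 m³/s.
First-order decay: C = 4.784·exp(−k·t) = 4.784·0.1091 = 0.5219 mg/L.
Second outfall: C = (0.6209·0.5219 + 0.1070·78.00)/0.7279 = 11.91 mg/L.

11.9 mg/L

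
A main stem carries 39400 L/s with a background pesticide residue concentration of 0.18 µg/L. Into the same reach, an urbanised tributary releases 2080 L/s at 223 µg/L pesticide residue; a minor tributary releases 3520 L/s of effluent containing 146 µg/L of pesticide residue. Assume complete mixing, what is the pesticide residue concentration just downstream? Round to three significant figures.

21.9 µg/L

Mixed concentration C = ΣQC/ΣQ = (39400·0.1800 + 2080·223.0 + 3520·146.0) / 45000 = 984900/45000 = 21.89 µg/L.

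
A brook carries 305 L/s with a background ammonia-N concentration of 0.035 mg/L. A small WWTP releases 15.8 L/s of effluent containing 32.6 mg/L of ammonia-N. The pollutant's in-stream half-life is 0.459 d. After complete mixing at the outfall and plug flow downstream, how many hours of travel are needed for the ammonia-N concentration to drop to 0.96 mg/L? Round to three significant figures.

8.50 h

After mixing, C = (305.0·0.03500 + 15.80·32.60) / 320.8 = 525.8/320.8 = 1.639 mg/L.
Half-life 0.459 d → k = ln 2 / 0.459 = 1.510 d⁻¹.
1.639·exp(−k·t) = 0.96 → t = ln(1.639/0.96)/k = 30600 s = 8.500 h.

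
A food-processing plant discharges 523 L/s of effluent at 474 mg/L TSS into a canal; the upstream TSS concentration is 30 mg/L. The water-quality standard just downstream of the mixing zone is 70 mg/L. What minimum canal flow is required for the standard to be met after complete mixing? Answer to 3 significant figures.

Set C_mix = 70: (Q·30.00 + 523.0·474.0) / (Q + 523.0) = 70
→ Q = 523.0·(474.0 − 70)/(70 − 30.00) = 5282 L/s.

5280 L/s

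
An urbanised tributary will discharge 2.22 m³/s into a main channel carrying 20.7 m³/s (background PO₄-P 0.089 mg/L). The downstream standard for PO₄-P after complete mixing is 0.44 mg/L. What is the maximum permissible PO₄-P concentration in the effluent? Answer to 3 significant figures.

3.71 mg/L

At the limit, (Qr·Cr + Qe·Cₑ)/(Qr + Qe) = 0.44:
Cₑ = (22.92·0.44 − 20.70·0.08900) / 2.220 = 3.713 mg/L.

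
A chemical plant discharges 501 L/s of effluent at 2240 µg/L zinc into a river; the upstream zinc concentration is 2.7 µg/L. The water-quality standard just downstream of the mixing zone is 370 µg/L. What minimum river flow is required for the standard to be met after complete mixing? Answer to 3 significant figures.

Set C_mix = 370: (Q·2.700 + 501.0·2240) / (Q + 501.0) = 370
→ Q = 501.0·(2240 − 370)/(370 − 2.700) = 2551 L/s.

2550 L/s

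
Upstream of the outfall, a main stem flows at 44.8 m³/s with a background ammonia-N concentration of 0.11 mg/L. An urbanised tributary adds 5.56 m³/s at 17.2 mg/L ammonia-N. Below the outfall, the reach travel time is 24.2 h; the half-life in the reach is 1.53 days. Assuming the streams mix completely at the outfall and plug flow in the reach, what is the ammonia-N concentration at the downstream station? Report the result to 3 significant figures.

After mixing, C = (44.80·0.1100 + 5.560·17.20) / 50.36 = 100.6/50.36 = 1.997 mg/L.
Half-life 1.53 d → k = ln 2 / 1.53 = 0.4530 d⁻¹.
After decay, C = 1.997 × e^(−kt) = 1.997 × 0.6333 = 1.265 mg/L.

1.26 mg/L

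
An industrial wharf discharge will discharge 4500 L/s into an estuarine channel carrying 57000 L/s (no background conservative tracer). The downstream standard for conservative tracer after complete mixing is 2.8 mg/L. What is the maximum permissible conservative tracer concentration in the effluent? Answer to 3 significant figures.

38.3 mg/L

At the limit, (Qr·Cr + Qe·Cₑ)/(Qr + Qe) = 2.8:
Cₑ = (61500·2.8 − 57000·0) / 4500 = 38.27 mg/L.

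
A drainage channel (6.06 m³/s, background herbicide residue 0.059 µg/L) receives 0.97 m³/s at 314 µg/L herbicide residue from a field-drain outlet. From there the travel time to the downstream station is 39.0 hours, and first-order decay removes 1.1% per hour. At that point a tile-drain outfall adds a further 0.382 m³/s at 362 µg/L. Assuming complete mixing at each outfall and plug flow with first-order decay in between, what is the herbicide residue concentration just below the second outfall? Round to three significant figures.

Mixed concentration C = ΣQC/ΣQ = (6.060·0.05900 + 0.9700·314.0) / 7.030 = 304.9/7.030 = 43.38 µg/L; combined flow 7.030 m³/s.
1.1%/h lost → k = −ln(1 − 0.011) = 0.01106 h⁻¹.
After decay, C = 43.38 × e^(−kt) = 43.38 × 0.6496 = 28.18 µg/L.
At the second outfall, C = (7.030·28.18 + 0.3820·362.0) / (7.030 + 0.3820) = 45.38 µg/L.

45.4 µg/L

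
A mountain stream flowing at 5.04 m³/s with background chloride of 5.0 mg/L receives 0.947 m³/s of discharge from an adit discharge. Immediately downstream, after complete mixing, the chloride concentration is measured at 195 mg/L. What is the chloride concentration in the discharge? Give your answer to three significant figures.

1210 mg/L

Mass balance: 5.040·5.000 + 0.9470·Cₑ = 5.987·195.0
→ Cₑ = (5.987·195.0 − 5.040·5.000) / 0.9470 = 1206 mg/L.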